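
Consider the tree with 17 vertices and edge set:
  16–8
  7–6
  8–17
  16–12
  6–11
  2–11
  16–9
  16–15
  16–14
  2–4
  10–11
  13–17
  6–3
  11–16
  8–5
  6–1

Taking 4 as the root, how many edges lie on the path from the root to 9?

4

Path from 4 to 9: 4–2–11–16–9, which has 4 edges.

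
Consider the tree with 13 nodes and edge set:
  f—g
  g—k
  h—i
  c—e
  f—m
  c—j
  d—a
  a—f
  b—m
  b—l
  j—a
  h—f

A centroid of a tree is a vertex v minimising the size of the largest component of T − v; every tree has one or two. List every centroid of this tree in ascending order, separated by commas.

f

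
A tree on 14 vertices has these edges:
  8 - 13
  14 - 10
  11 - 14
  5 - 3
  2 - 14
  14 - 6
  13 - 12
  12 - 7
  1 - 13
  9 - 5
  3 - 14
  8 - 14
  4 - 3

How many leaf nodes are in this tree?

8

Degree-1 nodes: 1, 2, 4, 6, 7, 9, 10, 11 — 8 of them.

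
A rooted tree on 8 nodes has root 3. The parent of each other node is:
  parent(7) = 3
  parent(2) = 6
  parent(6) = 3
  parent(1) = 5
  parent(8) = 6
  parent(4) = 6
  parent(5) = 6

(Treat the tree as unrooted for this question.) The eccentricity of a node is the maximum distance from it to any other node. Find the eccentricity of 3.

Distances from 3 peak at 3, attained at 1.
3-6-5-1

3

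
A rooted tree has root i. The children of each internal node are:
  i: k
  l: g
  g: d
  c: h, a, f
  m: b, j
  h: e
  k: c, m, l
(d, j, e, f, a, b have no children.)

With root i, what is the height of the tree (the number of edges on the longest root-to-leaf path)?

4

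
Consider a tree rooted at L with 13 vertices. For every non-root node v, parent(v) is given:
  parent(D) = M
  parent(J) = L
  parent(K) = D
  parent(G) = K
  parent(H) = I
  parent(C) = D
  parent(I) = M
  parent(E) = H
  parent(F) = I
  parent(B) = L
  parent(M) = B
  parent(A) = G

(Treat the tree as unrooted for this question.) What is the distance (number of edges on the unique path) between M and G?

M - D - K - G: 3 edges.

3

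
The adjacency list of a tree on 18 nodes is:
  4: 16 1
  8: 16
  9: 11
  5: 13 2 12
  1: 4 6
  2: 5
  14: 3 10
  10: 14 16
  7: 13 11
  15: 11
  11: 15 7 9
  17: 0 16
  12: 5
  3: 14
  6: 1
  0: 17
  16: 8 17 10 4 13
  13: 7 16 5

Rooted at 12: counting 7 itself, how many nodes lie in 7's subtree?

4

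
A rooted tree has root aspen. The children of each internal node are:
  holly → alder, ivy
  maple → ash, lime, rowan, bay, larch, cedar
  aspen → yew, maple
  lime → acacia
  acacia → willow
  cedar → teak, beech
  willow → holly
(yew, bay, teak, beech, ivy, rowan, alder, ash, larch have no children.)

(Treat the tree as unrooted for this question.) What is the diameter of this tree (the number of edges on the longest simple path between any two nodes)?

7

BFS from alder reaches yew last, at distance 7; BFS from yew confirms no node is farther.
Path: alder-holly-willow-acacia-lime-maple-aspen-yew.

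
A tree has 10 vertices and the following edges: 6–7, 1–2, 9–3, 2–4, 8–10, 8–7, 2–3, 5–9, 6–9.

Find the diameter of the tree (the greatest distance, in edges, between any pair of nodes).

7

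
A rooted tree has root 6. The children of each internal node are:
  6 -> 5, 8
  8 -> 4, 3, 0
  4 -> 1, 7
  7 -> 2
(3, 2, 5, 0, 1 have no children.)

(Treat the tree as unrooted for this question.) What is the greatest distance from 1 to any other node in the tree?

Distances from 1 peak at 4, attained at 5.
1 – 4 – 8 – 6 – 5

4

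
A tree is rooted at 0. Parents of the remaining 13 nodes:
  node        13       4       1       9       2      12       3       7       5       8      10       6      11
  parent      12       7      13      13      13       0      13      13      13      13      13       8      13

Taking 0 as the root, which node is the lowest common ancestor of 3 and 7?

13

3's ancestor chain is 3, 13, 12, 0 and 7's is 7, 13, 12, 0; they first meet at 13.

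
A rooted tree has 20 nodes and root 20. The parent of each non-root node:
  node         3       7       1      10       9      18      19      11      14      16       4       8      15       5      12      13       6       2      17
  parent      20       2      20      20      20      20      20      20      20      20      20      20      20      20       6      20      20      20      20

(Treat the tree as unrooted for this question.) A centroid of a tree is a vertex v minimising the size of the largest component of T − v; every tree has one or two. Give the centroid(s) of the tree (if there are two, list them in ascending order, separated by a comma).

20

If 20 is removed the pieces have sizes 2, 2, 1, 1, 1, 1, 1, 1, 1, 1, 1, 1, 1, 1, 1, 1, 1, all ≤ ⌊20/2⌋ = 10.
No neighbour of 20 does as well, so 20 is the unique centroid.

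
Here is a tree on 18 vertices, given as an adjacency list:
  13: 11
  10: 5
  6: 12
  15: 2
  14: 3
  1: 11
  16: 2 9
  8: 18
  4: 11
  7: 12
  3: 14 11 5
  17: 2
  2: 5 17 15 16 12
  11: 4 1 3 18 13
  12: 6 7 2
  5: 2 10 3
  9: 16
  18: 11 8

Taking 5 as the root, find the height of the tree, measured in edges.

A deepest node is 8, reached by 5-3-11-18-8.
That path has 4 edges, so the height is 4.

4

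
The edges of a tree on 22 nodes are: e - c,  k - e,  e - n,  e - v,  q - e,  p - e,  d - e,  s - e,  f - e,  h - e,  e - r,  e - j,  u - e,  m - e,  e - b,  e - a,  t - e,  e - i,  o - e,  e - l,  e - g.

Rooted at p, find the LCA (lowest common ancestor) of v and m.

v's ancestor chain is v, e, p and m's is m, e, p; they first meet at e.

e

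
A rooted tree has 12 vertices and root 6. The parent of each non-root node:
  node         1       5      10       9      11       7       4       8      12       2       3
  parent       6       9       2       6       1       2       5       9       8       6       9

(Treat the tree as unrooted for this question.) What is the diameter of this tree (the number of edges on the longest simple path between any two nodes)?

5

BFS from 11 reaches 12 last, at distance 5; BFS from 12 confirms no node is farther.
Path: 11-1-6-9-8-12.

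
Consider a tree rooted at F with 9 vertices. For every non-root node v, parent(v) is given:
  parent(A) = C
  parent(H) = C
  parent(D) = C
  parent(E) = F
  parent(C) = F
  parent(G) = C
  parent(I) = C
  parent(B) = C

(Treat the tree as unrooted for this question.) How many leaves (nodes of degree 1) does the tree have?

Exactly 7 nodes have a single neighbour: A, B, D, E, G, H, I.

7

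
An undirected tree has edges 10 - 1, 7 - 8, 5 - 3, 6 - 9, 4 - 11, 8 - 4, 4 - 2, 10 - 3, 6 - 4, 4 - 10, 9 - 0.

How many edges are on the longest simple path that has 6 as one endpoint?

The node farthest from 6 is 5, via 6 – 4 – 10 – 3 – 5 — 4 edges.

4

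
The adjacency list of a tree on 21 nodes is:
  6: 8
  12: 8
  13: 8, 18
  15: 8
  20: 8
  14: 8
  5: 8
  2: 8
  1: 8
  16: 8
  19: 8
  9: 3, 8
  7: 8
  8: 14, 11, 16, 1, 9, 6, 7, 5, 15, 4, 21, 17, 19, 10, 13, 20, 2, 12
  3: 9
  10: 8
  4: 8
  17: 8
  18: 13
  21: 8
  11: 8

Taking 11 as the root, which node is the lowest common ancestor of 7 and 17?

8

Ancestors of 7 (toward the root): 7, 8, 11.
Ancestors of 17: 17, 8, 11.
The deepest node appearing in both lists is 8.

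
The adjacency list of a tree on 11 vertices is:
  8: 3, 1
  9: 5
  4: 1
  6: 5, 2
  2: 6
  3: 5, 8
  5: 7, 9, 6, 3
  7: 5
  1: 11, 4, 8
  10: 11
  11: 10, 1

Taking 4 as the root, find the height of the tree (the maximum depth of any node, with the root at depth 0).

6

A deepest node is 2, reached by 4 → 1 → 8 → 3 → 5 → 6 → 2.
That path has 6 edges, so the height is 6.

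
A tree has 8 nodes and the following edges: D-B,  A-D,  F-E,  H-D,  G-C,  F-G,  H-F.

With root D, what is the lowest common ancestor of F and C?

F

F's ancestor chain is F, H, D and C's is C, G, F, H, D; they first meet at F.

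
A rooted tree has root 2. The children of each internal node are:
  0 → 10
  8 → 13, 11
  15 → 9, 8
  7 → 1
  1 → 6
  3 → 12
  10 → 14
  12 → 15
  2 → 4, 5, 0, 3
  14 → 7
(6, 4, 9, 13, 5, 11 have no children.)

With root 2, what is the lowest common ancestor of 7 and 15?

2

Ancestors of 7 (toward the root): 7, 14, 10, 0, 2.
Ancestors of 15: 15, 12, 3, 2.
The deepest node appearing in both lists is 2.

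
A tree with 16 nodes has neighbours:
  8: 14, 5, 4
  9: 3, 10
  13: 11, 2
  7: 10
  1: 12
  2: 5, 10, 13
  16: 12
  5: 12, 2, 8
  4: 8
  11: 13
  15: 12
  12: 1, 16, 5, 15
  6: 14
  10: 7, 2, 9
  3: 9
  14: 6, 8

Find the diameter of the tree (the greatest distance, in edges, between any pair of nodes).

Starting from 3, a farthest node is 6 at distance 7.
One longest path: 3 – 9 – 10 – 2 – 5 – 8 – 14 – 6.
So the diameter is 7.

7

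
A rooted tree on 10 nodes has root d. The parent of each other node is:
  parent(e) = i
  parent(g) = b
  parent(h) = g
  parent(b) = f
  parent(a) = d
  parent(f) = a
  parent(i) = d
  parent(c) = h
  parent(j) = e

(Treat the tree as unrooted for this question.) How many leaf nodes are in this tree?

Exactly 2 nodes have a single neighbour: c, j.

2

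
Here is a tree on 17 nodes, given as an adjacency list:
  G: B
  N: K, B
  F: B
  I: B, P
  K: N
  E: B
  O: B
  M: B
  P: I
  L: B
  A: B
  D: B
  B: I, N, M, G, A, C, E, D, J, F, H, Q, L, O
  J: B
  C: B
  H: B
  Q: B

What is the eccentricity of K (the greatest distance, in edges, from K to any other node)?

4

A farthest node from K is P.
The path K – N – B – I – P has 4 edges.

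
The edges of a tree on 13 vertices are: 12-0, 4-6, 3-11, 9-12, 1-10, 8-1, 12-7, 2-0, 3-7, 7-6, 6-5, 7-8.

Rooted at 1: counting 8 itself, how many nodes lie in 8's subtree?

11

8's subtree: {8, 7, 6, 12, 3, 5, 4, 0, 9, 11, 2}, size 11.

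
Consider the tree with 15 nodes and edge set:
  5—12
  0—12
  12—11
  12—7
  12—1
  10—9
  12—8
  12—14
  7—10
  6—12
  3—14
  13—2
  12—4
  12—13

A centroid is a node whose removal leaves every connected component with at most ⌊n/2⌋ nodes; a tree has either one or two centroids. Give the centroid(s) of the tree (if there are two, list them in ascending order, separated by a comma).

12

Removing 12 splits the tree into components of sizes 3, 2, 2, 1, 1, 1, 1, 1, 1, 1; the largest is 3 ≤ ⌊15/2⌋ = 7.
No neighbour of 12 does as well, so 12 is the unique centroid.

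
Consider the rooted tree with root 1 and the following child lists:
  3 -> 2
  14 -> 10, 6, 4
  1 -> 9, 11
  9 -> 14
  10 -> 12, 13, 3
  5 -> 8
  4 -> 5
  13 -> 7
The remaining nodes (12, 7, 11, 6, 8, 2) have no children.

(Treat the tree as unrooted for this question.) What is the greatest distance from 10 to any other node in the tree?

A farthest node from 10 is 8 (11 also at distance 4).
The path 10-14-4-5-8 has 4 edges.

4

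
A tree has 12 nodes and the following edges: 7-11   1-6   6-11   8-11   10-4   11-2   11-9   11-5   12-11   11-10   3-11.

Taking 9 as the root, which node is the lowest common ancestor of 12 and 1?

12's ancestor chain is 12, 11, 9 and 1's is 1, 6, 11, 9; they first meet at 11.

11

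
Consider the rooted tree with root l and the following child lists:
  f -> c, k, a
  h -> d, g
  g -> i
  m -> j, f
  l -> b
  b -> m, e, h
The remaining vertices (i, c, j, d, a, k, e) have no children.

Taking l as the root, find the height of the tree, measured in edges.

4

A deepest node is k, reached by l-b-m-f-k.
That path has 4 edges, so the height is 4.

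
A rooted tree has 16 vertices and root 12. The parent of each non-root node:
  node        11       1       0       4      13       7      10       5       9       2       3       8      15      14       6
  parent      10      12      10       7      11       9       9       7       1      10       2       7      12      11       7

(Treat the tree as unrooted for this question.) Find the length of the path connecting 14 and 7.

Walking from 14: 14 - 11 - 10 - 9 - 7. Length 4.

4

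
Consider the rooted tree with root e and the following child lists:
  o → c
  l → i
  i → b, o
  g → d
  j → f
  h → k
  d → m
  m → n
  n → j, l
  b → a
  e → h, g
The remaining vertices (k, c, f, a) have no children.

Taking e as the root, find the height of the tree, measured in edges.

c sits deepest: e–g–d–m–n–l–i–o–c — 8 edges from the root.

8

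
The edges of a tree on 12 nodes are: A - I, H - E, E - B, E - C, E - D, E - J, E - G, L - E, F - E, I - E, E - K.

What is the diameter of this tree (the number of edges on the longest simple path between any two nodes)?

3

BFS from A reaches G last, at distance 3; BFS from G confirms no node is farther.
Path: A - I - E - G.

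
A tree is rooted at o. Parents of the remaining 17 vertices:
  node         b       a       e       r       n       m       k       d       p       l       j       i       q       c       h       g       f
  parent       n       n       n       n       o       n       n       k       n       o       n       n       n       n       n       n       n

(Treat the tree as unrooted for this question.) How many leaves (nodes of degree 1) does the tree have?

15

Exactly 15 nodes have a single neighbour: a, b, c, d, e, f, g, h, i, j, l, m, p, q, r.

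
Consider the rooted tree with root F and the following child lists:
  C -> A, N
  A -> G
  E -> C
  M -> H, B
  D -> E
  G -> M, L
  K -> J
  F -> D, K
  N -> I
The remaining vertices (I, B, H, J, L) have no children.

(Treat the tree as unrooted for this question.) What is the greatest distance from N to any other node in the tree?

The node farthest from N is J, via N – C – E – D – F – K – J — 6 edges.

6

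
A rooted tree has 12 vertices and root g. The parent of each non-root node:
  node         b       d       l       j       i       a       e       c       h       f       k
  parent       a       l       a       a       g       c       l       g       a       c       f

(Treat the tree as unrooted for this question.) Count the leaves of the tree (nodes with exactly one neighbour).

The leaves are b, d, e, h, i, j, k.
That is 7 leaves.

7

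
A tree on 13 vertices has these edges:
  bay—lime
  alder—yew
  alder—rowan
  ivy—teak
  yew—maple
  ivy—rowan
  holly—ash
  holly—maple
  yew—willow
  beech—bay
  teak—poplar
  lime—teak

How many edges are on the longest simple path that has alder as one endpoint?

The node farthest from alder is beech, via alder-rowan-ivy-teak-lime-bay-beech — 6 edges.

6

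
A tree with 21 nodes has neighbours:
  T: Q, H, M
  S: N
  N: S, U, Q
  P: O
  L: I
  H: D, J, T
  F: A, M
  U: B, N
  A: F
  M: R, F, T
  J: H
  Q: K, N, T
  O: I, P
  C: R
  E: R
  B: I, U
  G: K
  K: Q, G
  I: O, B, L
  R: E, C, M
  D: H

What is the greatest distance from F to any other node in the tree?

9

Distances from F peak at 9, attained at P.
F–M–T–Q–N–U–B–I–O–P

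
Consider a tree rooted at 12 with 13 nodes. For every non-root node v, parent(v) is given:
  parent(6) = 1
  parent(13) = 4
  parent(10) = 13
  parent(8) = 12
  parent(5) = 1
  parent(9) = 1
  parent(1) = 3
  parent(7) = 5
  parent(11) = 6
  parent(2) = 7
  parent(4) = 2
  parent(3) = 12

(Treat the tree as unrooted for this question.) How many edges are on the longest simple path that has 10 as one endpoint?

9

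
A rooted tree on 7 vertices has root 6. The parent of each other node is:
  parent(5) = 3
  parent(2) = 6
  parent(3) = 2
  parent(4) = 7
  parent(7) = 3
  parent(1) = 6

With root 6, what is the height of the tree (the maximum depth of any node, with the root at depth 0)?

4

4 sits deepest: 6-2-3-7-4 — 4 edges from the root.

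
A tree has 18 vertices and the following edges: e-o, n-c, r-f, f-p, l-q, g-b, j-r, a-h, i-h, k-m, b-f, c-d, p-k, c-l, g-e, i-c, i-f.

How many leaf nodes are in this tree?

7

Degree-1 nodes: a, d, j, m, n, o, q — 7 of them.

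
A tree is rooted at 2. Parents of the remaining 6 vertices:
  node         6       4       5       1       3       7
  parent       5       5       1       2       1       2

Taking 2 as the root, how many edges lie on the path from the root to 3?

2 → 1 → 3 — 2 edges.

2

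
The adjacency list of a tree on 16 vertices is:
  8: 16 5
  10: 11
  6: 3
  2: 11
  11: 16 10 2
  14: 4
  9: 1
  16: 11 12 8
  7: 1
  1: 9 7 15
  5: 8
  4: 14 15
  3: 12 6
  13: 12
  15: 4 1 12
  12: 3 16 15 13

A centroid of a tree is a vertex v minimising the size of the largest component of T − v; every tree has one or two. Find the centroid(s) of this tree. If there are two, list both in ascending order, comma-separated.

12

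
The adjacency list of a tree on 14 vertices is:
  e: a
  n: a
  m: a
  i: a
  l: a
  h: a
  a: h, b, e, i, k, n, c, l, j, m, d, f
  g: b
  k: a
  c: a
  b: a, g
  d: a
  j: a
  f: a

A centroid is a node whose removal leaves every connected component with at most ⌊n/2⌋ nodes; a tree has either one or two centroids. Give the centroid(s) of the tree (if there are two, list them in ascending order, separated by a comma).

Delete a: the remaining components have sizes 2, 1, 1, 1, 1, 1, 1, 1, 1, 1, 1, 1. Max 2 ≤ 7, so a is a centroid.
Every other node leaves some component of size > 7, so the centroid is unique.

a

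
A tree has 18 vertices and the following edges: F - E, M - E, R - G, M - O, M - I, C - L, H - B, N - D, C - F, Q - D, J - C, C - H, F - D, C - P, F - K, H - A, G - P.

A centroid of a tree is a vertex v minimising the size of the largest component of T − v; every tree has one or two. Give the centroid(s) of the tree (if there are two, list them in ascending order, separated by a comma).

Delete C: the remaining components have sizes 9, 3, 3, 1, 1. Max 9 ≤ 9, so C is a centroid.
F is adjacent to C and is also a centroid (the largest component after removing it is likewise 9).

C, F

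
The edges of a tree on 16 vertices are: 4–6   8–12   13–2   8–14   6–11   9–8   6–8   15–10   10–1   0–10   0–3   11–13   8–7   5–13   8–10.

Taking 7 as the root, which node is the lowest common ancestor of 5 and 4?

5's ancestor chain is 5, 13, 11, 6, 8, 7 and 4's is 4, 6, 8, 7; they first meet at 6.

6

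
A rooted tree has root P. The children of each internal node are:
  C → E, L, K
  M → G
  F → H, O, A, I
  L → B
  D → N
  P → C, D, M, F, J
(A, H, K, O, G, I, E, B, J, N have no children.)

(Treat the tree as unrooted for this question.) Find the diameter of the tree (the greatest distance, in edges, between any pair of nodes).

BFS from B reaches A last, at distance 5; BFS from A confirms no node is farther.
Path: B – L – C – P – F – A.

5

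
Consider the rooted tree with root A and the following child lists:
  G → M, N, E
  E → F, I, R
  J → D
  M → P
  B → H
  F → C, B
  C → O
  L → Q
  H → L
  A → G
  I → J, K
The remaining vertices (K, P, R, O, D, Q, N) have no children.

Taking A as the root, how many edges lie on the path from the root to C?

4

Climbing from C to the root: C → F → E → G → A. That's 4 steps.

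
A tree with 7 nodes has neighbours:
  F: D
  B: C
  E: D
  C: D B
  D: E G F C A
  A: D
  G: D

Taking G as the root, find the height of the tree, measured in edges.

3

B sits deepest: G-D-C-B — 3 edges from the root.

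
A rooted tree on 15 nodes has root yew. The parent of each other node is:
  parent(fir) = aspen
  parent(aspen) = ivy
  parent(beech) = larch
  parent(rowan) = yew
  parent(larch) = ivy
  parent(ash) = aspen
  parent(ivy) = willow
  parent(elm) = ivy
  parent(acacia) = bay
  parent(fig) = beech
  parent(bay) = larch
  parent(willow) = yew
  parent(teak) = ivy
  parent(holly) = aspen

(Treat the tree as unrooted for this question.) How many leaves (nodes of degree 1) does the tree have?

8

The leaves are acacia, ash, elm, fig, fir, holly, rowan, teak.
That is 8 leaves.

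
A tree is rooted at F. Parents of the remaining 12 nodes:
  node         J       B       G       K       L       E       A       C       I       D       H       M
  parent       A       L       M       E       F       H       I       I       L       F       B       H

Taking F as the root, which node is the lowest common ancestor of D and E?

F

Ancestors of D (toward the root): D, F.
Ancestors of E: E, H, B, L, F.
The deepest node appearing in both lists is F.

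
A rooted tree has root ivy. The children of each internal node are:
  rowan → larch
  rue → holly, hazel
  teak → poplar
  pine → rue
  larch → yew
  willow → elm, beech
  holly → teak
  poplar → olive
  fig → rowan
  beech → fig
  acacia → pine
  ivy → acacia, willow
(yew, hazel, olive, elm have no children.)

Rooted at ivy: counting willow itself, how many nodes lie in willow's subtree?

7

The subtree rooted at willow contains: willow, elm, beech, fig, rowan, larch, yew — 7 nodes.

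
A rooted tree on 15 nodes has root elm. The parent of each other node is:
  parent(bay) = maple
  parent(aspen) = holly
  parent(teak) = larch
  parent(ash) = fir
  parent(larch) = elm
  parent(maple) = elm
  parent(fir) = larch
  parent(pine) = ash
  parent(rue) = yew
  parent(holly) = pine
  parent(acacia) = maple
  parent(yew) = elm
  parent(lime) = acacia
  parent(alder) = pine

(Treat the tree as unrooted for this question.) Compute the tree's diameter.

BFS from aspen reaches lime last, at distance 9; BFS from lime confirms no node is farther.
Path: aspen – holly – pine – ash – fir – larch – elm – maple – acacia – lime.

9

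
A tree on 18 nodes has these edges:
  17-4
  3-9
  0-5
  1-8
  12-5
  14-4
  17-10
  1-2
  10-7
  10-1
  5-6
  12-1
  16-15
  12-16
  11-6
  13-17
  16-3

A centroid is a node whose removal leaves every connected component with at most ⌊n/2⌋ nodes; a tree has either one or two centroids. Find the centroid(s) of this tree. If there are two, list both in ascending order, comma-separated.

1, 12

Removing 1 splits the tree into components of sizes 9, 6, 1, 1; the largest is 9 ≤ ⌊18/2⌋ = 9.
12 is adjacent to 1 and is also a centroid (the largest component after removing it is likewise 9).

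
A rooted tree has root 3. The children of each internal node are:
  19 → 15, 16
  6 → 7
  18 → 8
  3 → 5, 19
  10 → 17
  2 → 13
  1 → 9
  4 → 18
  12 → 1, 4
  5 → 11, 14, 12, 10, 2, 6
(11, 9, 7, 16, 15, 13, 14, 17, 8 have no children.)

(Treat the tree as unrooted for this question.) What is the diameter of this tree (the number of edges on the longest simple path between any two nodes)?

A longest path is 8 - 18 - 4 - 12 - 5 - 3 - 19 - 16, with 7 edges.

7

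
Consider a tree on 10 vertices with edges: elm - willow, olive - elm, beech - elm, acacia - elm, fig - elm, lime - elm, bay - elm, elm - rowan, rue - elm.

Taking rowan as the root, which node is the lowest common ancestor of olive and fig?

elm

Path olive→root: olive elm rowan; path fig→root: fig elm rowan.
First common node: elm.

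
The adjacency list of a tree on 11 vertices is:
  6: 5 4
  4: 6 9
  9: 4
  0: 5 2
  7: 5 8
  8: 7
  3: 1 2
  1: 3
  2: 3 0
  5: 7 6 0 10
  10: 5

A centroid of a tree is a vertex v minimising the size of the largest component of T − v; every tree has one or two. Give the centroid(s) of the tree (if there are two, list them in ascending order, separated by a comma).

Removing 5 splits the tree into components of sizes 4, 3, 2, 1; the largest is 4 ≤ ⌊11/2⌋ = 5.
No neighbour of 5 does as well, so 5 is the unique centroid.

5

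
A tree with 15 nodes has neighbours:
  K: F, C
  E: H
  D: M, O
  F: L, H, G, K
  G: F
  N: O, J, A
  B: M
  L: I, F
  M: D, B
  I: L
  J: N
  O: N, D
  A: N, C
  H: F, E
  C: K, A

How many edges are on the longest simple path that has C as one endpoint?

6

Distances from C peak at 6, attained at B.
C – A – N – O – D – M – B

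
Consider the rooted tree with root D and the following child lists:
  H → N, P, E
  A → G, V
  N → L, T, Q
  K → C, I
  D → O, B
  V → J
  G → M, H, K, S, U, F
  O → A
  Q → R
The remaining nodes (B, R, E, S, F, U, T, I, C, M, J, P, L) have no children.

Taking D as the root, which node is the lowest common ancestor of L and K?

Path L→root: L N H G A O D; path K→root: K G A O D.
First common node: G.

G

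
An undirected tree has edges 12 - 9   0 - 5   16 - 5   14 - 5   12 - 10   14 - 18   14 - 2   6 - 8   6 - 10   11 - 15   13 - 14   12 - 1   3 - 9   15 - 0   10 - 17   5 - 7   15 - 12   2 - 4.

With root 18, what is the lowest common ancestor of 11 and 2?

14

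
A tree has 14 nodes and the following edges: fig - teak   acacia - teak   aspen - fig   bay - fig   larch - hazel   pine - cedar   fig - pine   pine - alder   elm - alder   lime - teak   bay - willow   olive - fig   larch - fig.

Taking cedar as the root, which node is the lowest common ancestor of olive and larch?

fig

Path olive→root: olive fig pine cedar; path larch→root: larch fig pine cedar.
First common node: fig.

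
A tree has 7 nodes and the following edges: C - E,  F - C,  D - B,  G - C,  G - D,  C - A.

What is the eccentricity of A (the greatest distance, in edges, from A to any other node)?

4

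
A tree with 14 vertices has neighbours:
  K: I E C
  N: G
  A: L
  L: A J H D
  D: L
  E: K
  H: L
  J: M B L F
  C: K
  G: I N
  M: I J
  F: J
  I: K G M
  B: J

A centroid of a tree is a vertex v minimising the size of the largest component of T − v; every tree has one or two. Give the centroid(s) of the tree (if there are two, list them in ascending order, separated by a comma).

If M is removed the pieces have sizes 7, 6, all ≤ ⌊14/2⌋ = 7.
J is adjacent to M and is also a centroid (the largest component after removing it is likewise 7).

J, M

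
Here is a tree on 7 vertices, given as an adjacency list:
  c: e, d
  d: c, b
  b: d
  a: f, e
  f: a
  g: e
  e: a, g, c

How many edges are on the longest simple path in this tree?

BFS from b reaches f last, at distance 5; BFS from f confirms no node is farther.
Path: b–d–c–e–a–f.

5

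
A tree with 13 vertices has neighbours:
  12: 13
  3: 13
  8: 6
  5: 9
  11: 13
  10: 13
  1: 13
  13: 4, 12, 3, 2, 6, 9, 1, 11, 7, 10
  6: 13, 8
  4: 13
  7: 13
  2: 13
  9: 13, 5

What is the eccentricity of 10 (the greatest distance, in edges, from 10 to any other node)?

Distances from 10 peak at 3, attained at 5 (8 also at distance 3).
10–13–9–5

3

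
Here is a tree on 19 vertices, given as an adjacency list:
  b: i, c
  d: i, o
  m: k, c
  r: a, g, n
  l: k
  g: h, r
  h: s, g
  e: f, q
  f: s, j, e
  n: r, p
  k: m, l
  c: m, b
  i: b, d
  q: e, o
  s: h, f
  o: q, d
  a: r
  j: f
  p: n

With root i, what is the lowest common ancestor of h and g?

Ancestors of h (toward the root): h, s, f, e, q, o, d, i.
Ancestors of g: g, h, s, f, e, q, o, d, i.
The deepest node appearing in both lists is h.

h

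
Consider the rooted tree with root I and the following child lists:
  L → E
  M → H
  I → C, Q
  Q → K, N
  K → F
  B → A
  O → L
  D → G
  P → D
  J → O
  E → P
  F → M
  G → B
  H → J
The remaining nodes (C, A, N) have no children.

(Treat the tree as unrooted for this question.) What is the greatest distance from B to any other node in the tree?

14

The node farthest from B is C, via B-G-D-P-E-L-O-J-H-M-F-K-Q-I-C — 14 edges.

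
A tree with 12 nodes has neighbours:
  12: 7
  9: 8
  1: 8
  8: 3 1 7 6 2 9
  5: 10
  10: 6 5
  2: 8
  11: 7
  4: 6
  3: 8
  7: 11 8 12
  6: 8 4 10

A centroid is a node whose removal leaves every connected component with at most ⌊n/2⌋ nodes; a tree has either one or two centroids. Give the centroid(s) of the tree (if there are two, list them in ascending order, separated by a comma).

8

If 8 is removed the pieces have sizes 4, 3, 1, 1, 1, 1, all ≤ ⌊12/2⌋ = 6.
Every other node leaves some component of size > 6, so the centroid is unique.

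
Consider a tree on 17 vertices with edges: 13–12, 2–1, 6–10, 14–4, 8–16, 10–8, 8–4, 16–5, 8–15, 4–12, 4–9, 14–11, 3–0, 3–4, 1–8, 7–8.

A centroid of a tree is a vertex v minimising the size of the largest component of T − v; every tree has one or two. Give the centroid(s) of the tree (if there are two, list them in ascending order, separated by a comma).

8

If 8 is removed the pieces have sizes 8, 2, 2, 2, 1, 1, all ≤ ⌊17/2⌋ = 8.
Every other node leaves some component of size > 8, so the centroid is unique.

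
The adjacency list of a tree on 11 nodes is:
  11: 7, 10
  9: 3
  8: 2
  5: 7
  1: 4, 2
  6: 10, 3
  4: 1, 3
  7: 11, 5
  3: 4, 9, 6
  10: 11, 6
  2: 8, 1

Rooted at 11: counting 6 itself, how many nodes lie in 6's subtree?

Descendants of 6 (including itself): 6, 3, 4, 9, 1, 2, 8. That's 7.

7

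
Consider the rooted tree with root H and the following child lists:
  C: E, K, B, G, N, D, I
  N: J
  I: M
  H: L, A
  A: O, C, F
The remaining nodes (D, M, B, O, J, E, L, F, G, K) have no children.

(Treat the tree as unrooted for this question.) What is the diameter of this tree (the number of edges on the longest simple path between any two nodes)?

5

BFS from J reaches L last, at distance 5; BFS from L confirms no node is farther.
Path: J - N - C - A - H - L.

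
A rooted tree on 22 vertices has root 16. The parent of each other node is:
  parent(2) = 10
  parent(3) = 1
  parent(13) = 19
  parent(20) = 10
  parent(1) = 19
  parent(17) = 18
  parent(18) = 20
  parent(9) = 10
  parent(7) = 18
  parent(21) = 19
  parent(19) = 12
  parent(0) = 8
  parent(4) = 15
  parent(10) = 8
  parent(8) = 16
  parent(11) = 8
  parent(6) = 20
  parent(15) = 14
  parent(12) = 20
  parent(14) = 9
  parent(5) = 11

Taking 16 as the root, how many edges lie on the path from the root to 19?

Climbing from 19 to the root: 19–12–20–10–8–16. That's 5 steps.

5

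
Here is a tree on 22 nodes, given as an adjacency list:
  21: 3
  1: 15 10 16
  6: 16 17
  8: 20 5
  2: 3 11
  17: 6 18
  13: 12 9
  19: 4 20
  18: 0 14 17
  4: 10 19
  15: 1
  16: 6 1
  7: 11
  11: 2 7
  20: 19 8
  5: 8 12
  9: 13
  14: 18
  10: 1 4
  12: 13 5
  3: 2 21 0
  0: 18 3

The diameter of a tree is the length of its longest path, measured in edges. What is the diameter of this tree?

18

BFS from 9 reaches 7 last, at distance 18; BFS from 7 confirms no node is farther.
Path: 9 – 13 – 12 – 5 – 8 – 20 – 19 – 4 – 10 – 1 – 16 – 6 – 17 – 18 – 0 – 3 – 2 – 11 – 7.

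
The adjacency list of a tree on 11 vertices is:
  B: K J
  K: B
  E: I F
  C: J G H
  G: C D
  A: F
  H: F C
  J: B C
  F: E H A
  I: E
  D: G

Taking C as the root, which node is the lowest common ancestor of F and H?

Path F→root: F H C; path H→root: H C.
First common node: H.

H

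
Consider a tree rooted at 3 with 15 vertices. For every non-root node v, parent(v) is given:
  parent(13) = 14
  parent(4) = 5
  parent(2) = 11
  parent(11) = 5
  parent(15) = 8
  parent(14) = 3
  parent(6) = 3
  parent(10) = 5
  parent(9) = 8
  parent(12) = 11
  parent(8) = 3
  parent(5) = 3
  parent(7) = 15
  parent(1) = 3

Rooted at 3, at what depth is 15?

3 – 8 – 15 — 2 edges.

2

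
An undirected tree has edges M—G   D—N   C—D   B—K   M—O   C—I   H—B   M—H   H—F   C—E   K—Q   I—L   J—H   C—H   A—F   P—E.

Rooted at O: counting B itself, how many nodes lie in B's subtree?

B's subtree: {B, K, Q}, size 3.

3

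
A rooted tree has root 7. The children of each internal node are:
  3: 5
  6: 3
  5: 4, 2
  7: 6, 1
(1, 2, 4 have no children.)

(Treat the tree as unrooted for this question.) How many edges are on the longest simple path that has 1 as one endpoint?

Distances from 1 peak at 5, attained at 4 (2 also at distance 5).
1 – 7 – 6 – 3 – 5 – 4

5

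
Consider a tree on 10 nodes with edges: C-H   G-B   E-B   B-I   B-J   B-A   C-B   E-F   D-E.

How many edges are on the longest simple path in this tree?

4

Starting from D, a farthest node is H at distance 4.
One longest path: D–E–B–C–H.
So the diameter is 4.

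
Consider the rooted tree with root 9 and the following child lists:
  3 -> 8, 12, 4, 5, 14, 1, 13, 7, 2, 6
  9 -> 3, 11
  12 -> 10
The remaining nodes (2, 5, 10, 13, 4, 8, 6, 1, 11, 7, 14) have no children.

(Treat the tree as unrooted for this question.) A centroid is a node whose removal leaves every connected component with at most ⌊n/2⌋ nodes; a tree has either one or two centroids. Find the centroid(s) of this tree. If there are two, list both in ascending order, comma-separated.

3

Removing 3 splits the tree into components of sizes 2, 2, 1, 1, 1, 1, 1, 1, 1, 1, 1; the largest is 2 ≤ ⌊14/2⌋ = 7.
No neighbour of 3 does as well, so 3 is the unique centroid.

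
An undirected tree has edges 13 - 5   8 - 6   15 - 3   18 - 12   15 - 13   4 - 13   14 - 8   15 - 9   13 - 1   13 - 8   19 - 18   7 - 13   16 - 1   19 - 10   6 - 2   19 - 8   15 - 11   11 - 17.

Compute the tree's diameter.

7

A longest path is 17 – 11 – 15 – 13 – 8 – 19 – 18 – 12, with 7 edges.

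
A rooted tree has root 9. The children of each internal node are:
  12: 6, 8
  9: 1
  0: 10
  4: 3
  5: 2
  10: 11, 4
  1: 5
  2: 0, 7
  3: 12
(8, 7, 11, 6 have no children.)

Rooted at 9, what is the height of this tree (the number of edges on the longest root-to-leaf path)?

9

The longest root-to-leaf path is 9 → 1 → 5 → 2 → 0 → 10 → 4 → 3 → 12 → 6 (9 edges).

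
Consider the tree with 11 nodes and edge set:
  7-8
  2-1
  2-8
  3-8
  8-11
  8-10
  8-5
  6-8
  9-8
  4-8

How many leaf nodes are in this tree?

9

Degree-1 nodes: 1, 3, 4, 5, 6, 7, 9, 10, 11 — 9 of them.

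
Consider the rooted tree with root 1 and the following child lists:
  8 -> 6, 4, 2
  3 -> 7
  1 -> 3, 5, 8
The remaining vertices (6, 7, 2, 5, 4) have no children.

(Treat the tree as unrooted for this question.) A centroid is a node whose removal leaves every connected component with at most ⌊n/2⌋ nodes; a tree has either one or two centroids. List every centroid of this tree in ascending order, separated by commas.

Delete 8: the remaining components have sizes 4, 1, 1, 1. Max 4 ≤ 4, so 8 is a centroid.
1 is adjacent to 8 and is also a centroid (the largest component after removing it is likewise 4).

1, 8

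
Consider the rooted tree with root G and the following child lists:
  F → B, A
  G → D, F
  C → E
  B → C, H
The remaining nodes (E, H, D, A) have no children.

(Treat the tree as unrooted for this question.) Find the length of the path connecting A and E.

Walking from A: A–F–B–C–E. Length 4.

4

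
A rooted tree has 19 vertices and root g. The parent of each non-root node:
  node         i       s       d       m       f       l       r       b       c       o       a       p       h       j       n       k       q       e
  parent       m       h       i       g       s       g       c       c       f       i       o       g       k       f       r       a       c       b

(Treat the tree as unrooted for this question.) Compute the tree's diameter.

BFS from l reaches e last, at distance 12; BFS from e confirms no node is farther.
Path: l – g – m – i – o – a – k – h – s – f – c – b – e.

12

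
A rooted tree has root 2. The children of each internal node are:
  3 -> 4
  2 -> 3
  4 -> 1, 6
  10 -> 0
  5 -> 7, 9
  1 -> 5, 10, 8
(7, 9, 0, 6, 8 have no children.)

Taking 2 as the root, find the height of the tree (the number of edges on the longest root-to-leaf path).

5

9 sits deepest: 2-3-4-1-5-9 — 5 edges from the root.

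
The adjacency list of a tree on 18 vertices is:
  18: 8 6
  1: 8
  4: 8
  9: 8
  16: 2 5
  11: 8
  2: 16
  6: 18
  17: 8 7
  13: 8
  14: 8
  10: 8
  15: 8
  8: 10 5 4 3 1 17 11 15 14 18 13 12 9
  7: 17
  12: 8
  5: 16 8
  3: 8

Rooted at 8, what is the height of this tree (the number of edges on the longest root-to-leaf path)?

A deepest node is 2, reached by 8 → 5 → 16 → 2.
That path has 3 edges, so the height is 3.

3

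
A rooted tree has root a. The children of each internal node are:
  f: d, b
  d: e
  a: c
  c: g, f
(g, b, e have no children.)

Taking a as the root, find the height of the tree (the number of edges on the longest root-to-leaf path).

The longest root-to-leaf path is a → c → f → d → e (4 edges).

4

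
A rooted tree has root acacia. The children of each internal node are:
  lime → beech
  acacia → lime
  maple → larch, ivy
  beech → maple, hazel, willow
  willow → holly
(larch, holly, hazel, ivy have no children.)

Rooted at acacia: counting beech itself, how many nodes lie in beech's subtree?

7

Descendants of beech (including itself): beech, maple, willow, hazel, ivy, larch, holly. That's 7.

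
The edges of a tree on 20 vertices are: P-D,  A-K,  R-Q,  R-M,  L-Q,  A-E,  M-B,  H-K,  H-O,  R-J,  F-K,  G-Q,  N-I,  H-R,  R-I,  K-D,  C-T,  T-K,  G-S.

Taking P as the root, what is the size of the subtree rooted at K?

The subtree rooted at K contains: K, H, F, A, T, R, O, E, C, I, Q, J, M, N, L, G, B, S — 18 nodes.

18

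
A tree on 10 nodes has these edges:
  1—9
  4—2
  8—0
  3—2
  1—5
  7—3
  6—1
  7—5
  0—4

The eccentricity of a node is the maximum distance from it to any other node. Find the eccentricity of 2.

5

Distances from 2 peak at 5, attained at 6 (9 also at distance 5).
2–3–7–5–1–6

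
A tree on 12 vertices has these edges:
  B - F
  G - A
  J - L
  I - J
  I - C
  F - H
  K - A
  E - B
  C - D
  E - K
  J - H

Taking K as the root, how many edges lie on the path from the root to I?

6

Climbing from I to the root: I–J–H–F–B–E–K. That's 6 steps.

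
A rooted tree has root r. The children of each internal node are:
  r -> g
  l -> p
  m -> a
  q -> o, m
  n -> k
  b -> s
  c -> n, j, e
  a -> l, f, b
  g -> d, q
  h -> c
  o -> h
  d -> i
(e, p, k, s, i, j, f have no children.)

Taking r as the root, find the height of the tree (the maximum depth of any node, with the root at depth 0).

A deepest node is k, reached by r – g – q – o – h – c – n – k.
That path has 7 edges, so the height is 7.

7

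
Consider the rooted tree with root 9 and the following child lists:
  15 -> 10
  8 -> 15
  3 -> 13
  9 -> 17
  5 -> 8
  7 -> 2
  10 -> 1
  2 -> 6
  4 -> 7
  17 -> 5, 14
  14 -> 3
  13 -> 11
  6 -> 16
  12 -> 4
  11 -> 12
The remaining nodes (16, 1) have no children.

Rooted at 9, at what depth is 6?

Path from 9 to 6: 9 – 17 – 14 – 3 – 13 – 11 – 12 – 4 – 7 – 2 – 6, which has 10 edges.

10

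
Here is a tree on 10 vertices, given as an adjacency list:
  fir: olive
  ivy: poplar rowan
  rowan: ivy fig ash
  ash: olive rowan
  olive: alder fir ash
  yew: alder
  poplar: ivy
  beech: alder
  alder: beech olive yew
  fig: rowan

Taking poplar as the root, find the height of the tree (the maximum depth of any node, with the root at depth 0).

6

yew sits deepest: poplar → ivy → rowan → ash → olive → alder → yew — 6 edges from the root.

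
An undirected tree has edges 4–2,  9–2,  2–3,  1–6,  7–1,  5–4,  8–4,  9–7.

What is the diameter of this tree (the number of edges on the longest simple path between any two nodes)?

6

BFS from 6 reaches 5 last, at distance 6; BFS from 5 confirms no node is farther.
Path: 6-1-7-9-2-4-5.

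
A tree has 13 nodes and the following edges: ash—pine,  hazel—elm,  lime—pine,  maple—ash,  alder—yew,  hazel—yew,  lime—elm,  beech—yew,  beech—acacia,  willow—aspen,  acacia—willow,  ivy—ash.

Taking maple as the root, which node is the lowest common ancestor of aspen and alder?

Ancestors of aspen (toward the root): aspen, willow, acacia, beech, yew, hazel, elm, lime, pine, ash, maple.
Ancestors of alder: alder, yew, hazel, elm, lime, pine, ash, maple.
The deepest node appearing in both lists is yew.

yew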